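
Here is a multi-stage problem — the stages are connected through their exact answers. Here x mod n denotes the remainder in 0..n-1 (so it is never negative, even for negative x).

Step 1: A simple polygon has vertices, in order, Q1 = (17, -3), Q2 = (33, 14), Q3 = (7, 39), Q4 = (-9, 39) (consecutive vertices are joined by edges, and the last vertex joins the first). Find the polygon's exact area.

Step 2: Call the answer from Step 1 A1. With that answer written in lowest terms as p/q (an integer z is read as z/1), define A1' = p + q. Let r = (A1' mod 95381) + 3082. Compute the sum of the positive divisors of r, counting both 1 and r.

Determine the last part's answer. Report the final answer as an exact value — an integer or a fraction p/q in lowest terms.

Step 1: cross terms: (17*14 - 33*-3)=337, (33*39 - 7*14)=1189, (7*39 - -9*39)=624, (-9*-3 - 17*39)=-636; twice the area = |1514| = 1514; area = 757; answer 757
Step 2: A1 = 757; threaded value p + q = 758; r = 3840; 3840 = 2^8 * 3 * 5; sigma = (1 + 2 + 4 + 8 + 16 + 32 + 64 + 128 + 256) * (1 + 3) * (1 + 5) = 511 * 4 * 6 = 12264; answer 12264

12264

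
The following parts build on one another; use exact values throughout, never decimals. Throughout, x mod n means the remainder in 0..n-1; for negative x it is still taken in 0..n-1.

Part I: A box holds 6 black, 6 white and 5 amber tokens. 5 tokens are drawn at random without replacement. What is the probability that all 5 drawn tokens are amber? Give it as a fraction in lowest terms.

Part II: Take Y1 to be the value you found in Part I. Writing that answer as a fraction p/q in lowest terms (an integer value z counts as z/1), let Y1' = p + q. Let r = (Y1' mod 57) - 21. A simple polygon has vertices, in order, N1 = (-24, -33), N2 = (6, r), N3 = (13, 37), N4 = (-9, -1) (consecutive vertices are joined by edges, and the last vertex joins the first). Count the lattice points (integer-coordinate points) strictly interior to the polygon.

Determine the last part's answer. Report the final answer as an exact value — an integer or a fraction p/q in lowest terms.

Part I: total draws C(17,5) = 6188; favorable C(5,5) = 1; P = 1/6188; answer 1/6188
Part II: Y1 = 1/6188; threaded value p + q = 6189; r = 12; cross terms: (-24*12 - 6*-33)=-90, (6*37 - 13*12)=66, (13*-1 - -9*37)=320, (-9*-33 - -24*-1)=273; twice the area = |569| = 569; area = 569/2; boundary points = 15 + 1 + 2 + 1 = 19; strictly interior points = area - boundary/2 + 1 = 276; answer 276

276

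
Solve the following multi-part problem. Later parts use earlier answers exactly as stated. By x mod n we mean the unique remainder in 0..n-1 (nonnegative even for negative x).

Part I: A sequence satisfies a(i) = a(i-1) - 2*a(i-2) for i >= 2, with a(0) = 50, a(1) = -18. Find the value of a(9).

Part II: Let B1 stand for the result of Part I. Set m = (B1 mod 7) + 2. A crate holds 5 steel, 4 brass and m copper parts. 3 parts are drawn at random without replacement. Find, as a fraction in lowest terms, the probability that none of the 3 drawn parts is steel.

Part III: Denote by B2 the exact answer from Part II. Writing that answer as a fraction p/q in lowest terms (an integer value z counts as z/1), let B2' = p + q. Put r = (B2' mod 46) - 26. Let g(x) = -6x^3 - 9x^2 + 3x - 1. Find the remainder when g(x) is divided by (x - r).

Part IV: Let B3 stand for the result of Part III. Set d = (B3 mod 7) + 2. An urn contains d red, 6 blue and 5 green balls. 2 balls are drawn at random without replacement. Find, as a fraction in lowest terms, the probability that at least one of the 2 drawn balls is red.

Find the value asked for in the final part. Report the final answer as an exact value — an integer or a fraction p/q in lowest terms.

Part I: a(2) = 1*(-18) - 2*(50) = -118; iterating: a(2)=-118, a(3)=-82, a(4)=154, a(5)=318, a(6)=10, a(7)=-626, a(8)=-646, a(9)=606; answer 606
Part II: B1 = 606; m = 6; total draws C(15,3) = 455; favorable C(10,3) = 120; P = 24/91; answer 24/91
Part III: B2 = 24/91; threaded value p + q = 115; r = -3; remainder = value at the root: -6*(-3)^3 - 9*(-3)^2 + 3*(-3)^1 - 1 = (162) + (-81) + (-9) + (-1) = 71; answer 71
Part IV: B3 = 71; d = 3; total draws C(14,2) = 91; complement C(11,2) = 55; favorable 91 - 55 = 36; P = 36/91; answer 36/91

36/91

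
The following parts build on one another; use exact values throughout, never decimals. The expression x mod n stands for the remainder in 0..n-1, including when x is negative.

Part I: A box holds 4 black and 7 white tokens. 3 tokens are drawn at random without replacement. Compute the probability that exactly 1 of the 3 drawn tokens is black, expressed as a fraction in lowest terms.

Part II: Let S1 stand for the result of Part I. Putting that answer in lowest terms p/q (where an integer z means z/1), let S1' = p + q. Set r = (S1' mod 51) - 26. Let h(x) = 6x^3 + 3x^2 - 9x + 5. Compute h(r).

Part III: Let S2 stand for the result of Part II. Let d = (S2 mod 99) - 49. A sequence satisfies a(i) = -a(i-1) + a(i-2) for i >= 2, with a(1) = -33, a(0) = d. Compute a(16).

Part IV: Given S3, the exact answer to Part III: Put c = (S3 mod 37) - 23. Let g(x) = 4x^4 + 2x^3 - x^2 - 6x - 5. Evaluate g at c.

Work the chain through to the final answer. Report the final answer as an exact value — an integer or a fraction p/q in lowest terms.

Part I: total draws C(11,3) = 165; favorable C(4,1)*C(7,2) = 84; P = 28/55; answer 28/55
Part II: S1 = 28/55; threaded value p + q = 83; r = 6; 6*(6)^3 + 3*(6)^2 - 9*(6)^1 + 5 = (1296) + (108) + (-54) + (5) = 1355; answer 1355
Part III: S2 = 1355; d = 19; a(2) = -1*(-33) + 1*(19) = 52; iterating: a(2)=52, a(3)=-85, a(4)=137, a(5)=-222, a(6)=359, a(7)=-581, a(8)=940, a(9)=-1521, a(10)=2461, a(11)=-3982, a(12)=6443, a(13)=-10425, a(14)=16868, a(15)=-27293, a(16)=44161; answer 44161
Part IV: S3 = 44161; c = -3; 4*(-3)^4 + 2*(-3)^3 - 1*(-3)^2 - 6*(-3)^1 - 5 = (324) + (-54) + (-9) + (18) + (-5) = 274; answer 274

274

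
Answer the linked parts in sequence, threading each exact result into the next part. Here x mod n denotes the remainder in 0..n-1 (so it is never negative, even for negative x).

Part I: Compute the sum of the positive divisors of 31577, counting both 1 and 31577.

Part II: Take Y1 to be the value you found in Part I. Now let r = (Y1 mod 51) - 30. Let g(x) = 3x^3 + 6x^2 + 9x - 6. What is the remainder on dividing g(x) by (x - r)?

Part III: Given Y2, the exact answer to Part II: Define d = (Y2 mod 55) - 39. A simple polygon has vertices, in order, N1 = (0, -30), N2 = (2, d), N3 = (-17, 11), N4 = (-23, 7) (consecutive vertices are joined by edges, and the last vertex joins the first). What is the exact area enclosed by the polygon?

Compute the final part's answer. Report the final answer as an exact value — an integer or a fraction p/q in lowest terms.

413/2

Part I: 31577 = 7 * 13 * 347; sigma = (1 + 7) * (1 + 13) * (1 + 347) = 8 * 14 * 348 = 38976; answer 38976
Part II: Y1 = 38976; r = -18; remainder = value at the root: 3*(-18)^3 + 6*(-18)^2 + 9*(-18)^1 - 6 = (-17496) + (1944) + (-162) + (-6) = -15720; answer -15720
Part III: Y2 = -15720; d = -29; cross terms: (0*-29 - 2*-30)=60, (2*11 - -17*-29)=-471, (-17*7 - -23*11)=134, (-23*-30 - 0*7)=690; twice the area = |413| = 413; area = 413/2; answer 413/2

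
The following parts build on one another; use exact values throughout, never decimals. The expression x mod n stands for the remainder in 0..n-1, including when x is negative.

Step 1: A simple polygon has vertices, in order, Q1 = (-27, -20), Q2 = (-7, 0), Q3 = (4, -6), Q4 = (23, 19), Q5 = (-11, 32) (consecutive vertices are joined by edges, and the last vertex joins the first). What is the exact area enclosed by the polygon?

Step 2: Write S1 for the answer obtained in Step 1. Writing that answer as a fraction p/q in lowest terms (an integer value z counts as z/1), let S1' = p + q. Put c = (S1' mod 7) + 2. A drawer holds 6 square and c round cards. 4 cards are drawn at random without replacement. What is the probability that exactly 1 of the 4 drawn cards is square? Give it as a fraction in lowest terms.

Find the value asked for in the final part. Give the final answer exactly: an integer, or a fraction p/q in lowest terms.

Step 1: cross terms: (-27*0 - -7*-20)=-140, (-7*-6 - 4*0)=42, (4*19 - 23*-6)=214, (23*32 - -11*19)=945, (-11*-20 - -27*32)=1084; twice the area = |2145| = 2145; area = 2145/2; answer 2145/2
Step 2: S1 = 2145/2; threaded value p + q = 2147; c = 7; total draws C(13,4) = 715; favorable C(6,1)*C(7,3) = 210; P = 42/143; answer 42/143

42/143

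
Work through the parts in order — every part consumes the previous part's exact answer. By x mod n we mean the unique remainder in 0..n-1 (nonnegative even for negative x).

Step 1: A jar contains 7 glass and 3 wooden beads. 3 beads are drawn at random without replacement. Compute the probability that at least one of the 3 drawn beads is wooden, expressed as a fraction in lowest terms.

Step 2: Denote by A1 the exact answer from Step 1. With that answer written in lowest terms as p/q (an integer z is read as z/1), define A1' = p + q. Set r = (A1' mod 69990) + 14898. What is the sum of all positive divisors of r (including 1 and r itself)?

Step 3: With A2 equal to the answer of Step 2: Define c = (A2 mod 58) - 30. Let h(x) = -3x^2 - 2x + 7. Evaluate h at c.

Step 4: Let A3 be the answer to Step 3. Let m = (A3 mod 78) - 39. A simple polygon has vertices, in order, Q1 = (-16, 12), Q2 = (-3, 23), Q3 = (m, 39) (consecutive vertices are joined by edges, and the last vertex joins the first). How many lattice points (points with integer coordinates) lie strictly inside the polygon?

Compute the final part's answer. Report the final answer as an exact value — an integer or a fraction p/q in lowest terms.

Step 1: total draws C(10,3) = 120; complement C(7,3) = 35; favorable 120 - 35 = 85; P = 17/24; answer 17/24
Step 2: A1 = 17/24; threaded value p + q = 41; r = 14939; 14939 is prime, so its only divisors are 1 and 14939; sigma = 1 + 14939 = 14940; answer 14940
Step 3: A2 = 14940; c = 4; -3*(4)^2 - 2*(4)^1 + 7 = (-48) + (-8) + (7) = -49; answer -49
Step 4: A3 = -49; m = -10; cross terms: (-16*23 - -3*12)=-332, (-3*39 - -10*23)=113, (-10*12 - -16*39)=504; twice the area = |285| = 285; area = 285/2; boundary points = 1 + 1 + 3 = 5; strictly interior points = area - boundary/2 + 1 = 141; answer 141

141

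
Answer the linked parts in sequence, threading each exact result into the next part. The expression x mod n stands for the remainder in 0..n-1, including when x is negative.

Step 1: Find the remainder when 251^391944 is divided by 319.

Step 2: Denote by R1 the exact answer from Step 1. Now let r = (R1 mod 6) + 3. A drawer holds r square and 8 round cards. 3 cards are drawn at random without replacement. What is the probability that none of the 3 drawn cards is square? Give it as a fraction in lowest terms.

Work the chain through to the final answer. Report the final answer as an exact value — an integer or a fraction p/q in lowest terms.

Step 1: squarings mod 319: 251^1=251, 251^2=158, 251^4=82, 251^8=25, 251^16=306, 251^32=169, 251^64=170, 251^128=190, 251^256=53, 251^512=257, 251^1024=16, 251^2048=256, 251^4096=141, 251^8192=103, 251^16384=82, 251^32768=25, 251^65536=306, 251^131072=169, 251^262144=170; 251^391944 = 251^8 * 251^256 * 251^512 * 251^2048 * 251^4096 * 251^8192 * 251^16384 * 251^32768 * 251^65536 * 251^262144 = 291 (mod 319); answer 291
Step 2: R1 = 291; r = 6; total draws C(14,3) = 364; favorable C(8,3) = 56; P = 2/13; answer 2/13

2/13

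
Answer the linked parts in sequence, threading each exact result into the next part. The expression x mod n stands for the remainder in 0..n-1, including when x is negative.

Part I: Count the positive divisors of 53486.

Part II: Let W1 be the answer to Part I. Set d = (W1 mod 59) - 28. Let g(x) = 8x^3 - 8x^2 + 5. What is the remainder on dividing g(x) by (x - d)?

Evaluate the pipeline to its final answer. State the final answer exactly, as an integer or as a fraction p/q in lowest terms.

-67195

Part I: 53486 = 2 * 47 * 569; number of divisors = (1+1) * (1+1) * (1+1) = 8; answer 8
Part II: W1 = 8; d = -20; remainder = value at the root: 8*(-20)^3 - 8*(-20)^2 + 5 = (-64000) + (-3200) + (5) = -67195; answer -67195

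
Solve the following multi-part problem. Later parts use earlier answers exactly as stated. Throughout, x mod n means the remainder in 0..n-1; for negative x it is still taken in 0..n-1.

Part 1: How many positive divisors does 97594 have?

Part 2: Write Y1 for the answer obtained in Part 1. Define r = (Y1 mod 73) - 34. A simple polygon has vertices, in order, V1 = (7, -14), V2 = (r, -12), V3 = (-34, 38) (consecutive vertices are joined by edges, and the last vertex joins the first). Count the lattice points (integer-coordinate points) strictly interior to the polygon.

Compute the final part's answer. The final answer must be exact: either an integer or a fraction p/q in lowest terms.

816

Part 1: 97594 = 2 * 7 * 6971; number of divisors = (1+1) * (1+1) * (1+1) = 8; answer 8
Part 2: Y1 = 8; r = -26; cross terms: (7*-12 - -26*-14)=-448, (-26*38 - -34*-12)=-1396, (-34*-14 - 7*38)=210; twice the area = |-1634| = 1634; area = 817; boundary points = 1 + 2 + 1 = 4; strictly interior points = area - boundary/2 + 1 = 816; answer 816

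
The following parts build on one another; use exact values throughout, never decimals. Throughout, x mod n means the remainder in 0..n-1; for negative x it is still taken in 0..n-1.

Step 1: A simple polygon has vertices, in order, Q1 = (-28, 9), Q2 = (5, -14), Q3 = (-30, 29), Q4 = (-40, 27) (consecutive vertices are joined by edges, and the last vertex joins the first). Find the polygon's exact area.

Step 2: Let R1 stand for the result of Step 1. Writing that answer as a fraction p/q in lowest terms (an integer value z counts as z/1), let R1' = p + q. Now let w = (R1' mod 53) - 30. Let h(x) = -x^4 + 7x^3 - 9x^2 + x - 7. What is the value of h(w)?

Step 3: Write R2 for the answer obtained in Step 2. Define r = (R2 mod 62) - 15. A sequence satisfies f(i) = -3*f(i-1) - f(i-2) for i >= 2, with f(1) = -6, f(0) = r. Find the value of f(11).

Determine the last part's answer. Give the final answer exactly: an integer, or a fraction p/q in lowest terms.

110214

Step 1: cross terms: (-28*-14 - 5*9)=347, (5*29 - -30*-14)=-275, (-30*27 - -40*29)=350, (-40*9 - -28*27)=396; twice the area = |818| = 818; area = 409; answer 409
Step 2: R1 = 409; threaded value p + q = 410; w = 9; -1*(9)^4 + 7*(9)^3 - 9*(9)^2 + 1*(9)^1 - 7 = (-6561) + (5103) + (-729) + (9) + (-7) = -2185; answer -2185
Step 3: R2 = -2185; r = 32; f(2) = -3*(-6) - 1*(32) = -14; iterating: f(2)=-14, f(3)=48, f(4)=-130, f(5)=342, f(6)=-896, f(7)=2346, f(8)=-6142, f(9)=16080, f(10)=-42098, f(11)=110214; answer 110214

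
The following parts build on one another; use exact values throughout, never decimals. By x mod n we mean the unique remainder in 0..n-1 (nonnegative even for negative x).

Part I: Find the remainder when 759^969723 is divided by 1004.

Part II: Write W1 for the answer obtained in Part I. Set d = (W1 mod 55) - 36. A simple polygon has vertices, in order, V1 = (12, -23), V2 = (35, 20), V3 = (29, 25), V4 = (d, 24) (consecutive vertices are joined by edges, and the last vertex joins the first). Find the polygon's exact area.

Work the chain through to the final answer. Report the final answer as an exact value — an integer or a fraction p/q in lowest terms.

Part I: squarings mod 1004: 759^1=759, 759^2=789, 759^4=41, 759^8=677, 759^16=505, 759^32=9, 759^64=81, 759^128=537, 759^256=221, 759^512=649, 759^1024=525, 759^2048=529, 759^4096=729, 759^8192=325, 759^16384=205, 759^32768=861, 759^65536=369, 759^131072=621, 759^262144=105, 759^524288=985; 759^969723 = 759^1 * 759^2 * 759^8 * 759^16 * 759^32 * 759^64 * 759^128 * 759^256 * 759^512 * 759^2048 * 759^16384 * 759^32768 * 759^131072 * 759^262144 * 759^524288 = 111 (mod 1004); answer 111
Part II: W1 = 111; d = -35; cross terms: (12*20 - 35*-23)=1045, (35*25 - 29*20)=295, (29*24 - -35*25)=1571, (-35*-23 - 12*24)=517; twice the area = |3428| = 3428; area = 1714; answer 1714

1714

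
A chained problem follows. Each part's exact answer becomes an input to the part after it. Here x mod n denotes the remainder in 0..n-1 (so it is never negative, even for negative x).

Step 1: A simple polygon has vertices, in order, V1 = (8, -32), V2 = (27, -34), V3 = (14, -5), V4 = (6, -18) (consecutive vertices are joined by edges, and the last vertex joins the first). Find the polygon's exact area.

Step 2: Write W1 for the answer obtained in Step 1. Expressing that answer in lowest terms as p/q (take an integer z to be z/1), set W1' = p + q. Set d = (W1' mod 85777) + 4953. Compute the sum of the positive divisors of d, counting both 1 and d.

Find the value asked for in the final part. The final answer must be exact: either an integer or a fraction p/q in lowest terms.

Step 1: cross terms: (8*-34 - 27*-32)=592, (27*-5 - 14*-34)=341, (14*-18 - 6*-5)=-222, (6*-32 - 8*-18)=-48; twice the area = |663| = 663; area = 663/2; answer 663/2
Step 2: W1 = 663/2; threaded value p + q = 665; d = 5618; 5618 = 2 * 53^2; sigma = (1 + 2) * (1 + 53 + 2809) = 3 * 2863 = 8589; answer 8589

8589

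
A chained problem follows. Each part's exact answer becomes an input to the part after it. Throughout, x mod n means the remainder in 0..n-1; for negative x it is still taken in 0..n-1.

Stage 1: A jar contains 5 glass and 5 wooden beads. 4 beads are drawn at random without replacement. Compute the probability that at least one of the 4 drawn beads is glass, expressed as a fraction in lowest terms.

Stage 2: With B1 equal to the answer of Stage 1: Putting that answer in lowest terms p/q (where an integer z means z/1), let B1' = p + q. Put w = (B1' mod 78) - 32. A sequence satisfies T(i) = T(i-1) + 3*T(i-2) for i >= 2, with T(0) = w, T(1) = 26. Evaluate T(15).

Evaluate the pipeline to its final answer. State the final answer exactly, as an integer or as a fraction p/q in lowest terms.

-689593

Stage 1: total draws C(10,4) = 210; complement C(5,4) = 5; favorable 210 - 5 = 205; P = 41/42; answer 41/42
Stage 2: B1 = 41/42; threaded value p + q = 83; w = -27; T(2) = 1*(26) + 3*(-27) = -55; iterating: T(2)=-55, T(3)=23, T(4)=-142, T(5)=-73, T(6)=-499, T(7)=-718, T(8)=-2215, T(9)=-4369, T(10)=-11014, T(11)=-24121, T(12)=-57163, T(13)=-129526, T(14)=-301015, T(15)=-689593; answer -689593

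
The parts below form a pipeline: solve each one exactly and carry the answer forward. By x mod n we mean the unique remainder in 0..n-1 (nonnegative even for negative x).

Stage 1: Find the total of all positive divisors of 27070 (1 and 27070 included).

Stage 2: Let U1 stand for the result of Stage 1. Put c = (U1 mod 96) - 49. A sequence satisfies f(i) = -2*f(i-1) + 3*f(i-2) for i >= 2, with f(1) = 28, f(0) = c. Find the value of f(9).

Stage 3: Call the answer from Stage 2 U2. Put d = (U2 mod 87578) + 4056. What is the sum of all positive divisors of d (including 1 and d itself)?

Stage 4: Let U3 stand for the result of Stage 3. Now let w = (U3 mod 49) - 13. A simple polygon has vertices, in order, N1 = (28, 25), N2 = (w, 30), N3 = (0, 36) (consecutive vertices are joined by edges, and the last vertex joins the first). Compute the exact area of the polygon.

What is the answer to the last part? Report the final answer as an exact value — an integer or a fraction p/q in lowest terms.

117

Stage 1: 27070 = 2 * 5 * 2707; sigma = (1 + 2) * (1 + 5) * (1 + 2707) = 3 * 6 * 2708 = 48744; answer 48744
Stage 2: U1 = 48744; c = 23; f(2) = -2*(28) + 3*(23) = 13; iterating: f(2)=13, f(3)=58, f(4)=-77, f(5)=328, f(6)=-887, f(7)=2758, f(8)=-8177, f(9)=24628; answer 24628
Stage 3: U2 = 24628; d = 28684; 28684 = 2^2 * 71 * 101; sigma = (1 + 2 + 4) * (1 + 71) * (1 + 101) = 7 * 72 * 102 = 51408; answer 51408
Stage 4: U3 = 51408; w = -6; cross terms: (28*30 - -6*25)=990, (-6*36 - 0*30)=-216, (0*25 - 28*36)=-1008; twice the area = |-234| = 234; area = 117; answer 117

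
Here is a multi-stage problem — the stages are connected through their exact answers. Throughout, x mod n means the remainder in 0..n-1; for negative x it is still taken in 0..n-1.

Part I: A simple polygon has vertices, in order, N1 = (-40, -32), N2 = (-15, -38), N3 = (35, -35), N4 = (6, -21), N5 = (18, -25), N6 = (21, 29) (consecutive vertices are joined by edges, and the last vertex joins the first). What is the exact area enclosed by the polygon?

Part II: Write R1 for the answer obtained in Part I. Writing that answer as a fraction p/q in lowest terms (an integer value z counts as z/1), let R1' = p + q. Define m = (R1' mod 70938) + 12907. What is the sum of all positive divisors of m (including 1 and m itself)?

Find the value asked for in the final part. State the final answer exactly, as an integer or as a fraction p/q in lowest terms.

Part I: cross terms: (-40*-38 - -15*-32)=1040, (-15*-35 - 35*-38)=1855, (35*-21 - 6*-35)=-525, (6*-25 - 18*-21)=228, (18*29 - 21*-25)=1047, (21*-32 - -40*29)=488; twice the area = |4133| = 4133; area = 4133/2; answer 4133/2
Part II: R1 = 4133/2; threaded value p + q = 4135; m = 17042; 17042 = 2 * 8521; sigma = (1 + 2) * (1 + 8521) = 3 * 8522 = 25566; answer 25566

25566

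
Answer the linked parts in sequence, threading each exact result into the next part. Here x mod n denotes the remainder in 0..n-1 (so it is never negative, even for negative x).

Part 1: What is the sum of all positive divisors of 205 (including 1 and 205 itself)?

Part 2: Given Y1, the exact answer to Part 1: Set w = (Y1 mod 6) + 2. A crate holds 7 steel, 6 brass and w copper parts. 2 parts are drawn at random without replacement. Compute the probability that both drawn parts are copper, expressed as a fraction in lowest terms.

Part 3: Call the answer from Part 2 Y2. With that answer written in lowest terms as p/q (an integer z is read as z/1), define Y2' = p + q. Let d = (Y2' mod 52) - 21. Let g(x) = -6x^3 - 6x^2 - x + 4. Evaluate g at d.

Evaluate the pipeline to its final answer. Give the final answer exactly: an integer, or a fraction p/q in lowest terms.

Part 1: 205 = 5 * 41; sigma = (1 + 5) * (1 + 41) = 6 * 42 = 252; answer 252
Part 2: Y1 = 252; w = 2; total draws C(15,2) = 105; favorable C(2,2) = 1; P = 1/105; answer 1/105
Part 3: Y2 = 1/105; threaded value p + q = 106; d = -19; -6*(-19)^3 - 6*(-19)^2 - 1*(-19)^1 + 4 = (41154) + (-2166) + (19) + (4) = 39011; answer 39011

39011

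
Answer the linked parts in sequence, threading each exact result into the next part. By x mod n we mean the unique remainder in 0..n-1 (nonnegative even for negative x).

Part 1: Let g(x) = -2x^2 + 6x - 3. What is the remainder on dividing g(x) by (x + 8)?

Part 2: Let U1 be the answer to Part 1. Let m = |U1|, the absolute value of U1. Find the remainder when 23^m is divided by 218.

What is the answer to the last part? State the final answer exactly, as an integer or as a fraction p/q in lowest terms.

19

Part 1: remainder = value at the root: -2*(-8)^2 + 6*(-8)^1 - 3 = (-128) + (-48) + (-3) = -179; answer -179
Part 2: U1 = -179; m = 179; squarings mod 218: 23^1=23, 23^2=93, 23^4=147, 23^8=27, 23^16=75, 23^32=175, 23^64=105, 23^128=125; 23^179 = 23^1 * 23^2 * 23^16 * 23^32 * 23^128 = 19 (mod 218); answer 19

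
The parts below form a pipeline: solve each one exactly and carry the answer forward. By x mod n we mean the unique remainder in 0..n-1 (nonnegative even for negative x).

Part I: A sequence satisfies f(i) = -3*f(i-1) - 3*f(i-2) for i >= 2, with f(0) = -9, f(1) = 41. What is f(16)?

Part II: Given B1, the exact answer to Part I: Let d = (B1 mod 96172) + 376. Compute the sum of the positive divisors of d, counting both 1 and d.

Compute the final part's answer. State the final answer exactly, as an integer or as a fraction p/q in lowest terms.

57024

Part I: f(2) = -3*(41) - 3*(-9) = -96; iterating: f(2)=-96, f(3)=165, f(4)=-207, f(5)=126, f(6)=243, f(7)=-1107, f(8)=2592, f(9)=-4455, f(10)=5589, f(11)=-3402, f(12)=-6561, f(13)=29889, f(14)=-69984, f(15)=120285, f(16)=-150903; answer -150903
Part II: B1 = -150903; d = 41817; 41817 = 3 * 53 * 263; sigma = (1 + 3) * (1 + 53) * (1 + 263) = 4 * 54 * 264 = 57024; answer 57024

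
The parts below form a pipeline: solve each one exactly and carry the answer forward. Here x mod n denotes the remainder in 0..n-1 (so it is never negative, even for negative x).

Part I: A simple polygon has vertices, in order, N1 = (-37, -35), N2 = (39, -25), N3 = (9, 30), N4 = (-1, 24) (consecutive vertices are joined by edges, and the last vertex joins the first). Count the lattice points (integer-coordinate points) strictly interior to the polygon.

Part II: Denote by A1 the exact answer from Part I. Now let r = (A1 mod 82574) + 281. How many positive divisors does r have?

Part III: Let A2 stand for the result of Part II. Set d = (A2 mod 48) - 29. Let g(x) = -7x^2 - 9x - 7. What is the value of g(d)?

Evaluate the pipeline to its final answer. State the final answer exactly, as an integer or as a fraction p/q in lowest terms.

Part I: cross terms: (-37*-25 - 39*-35)=2290, (39*30 - 9*-25)=1395, (9*24 - -1*30)=246, (-1*-35 - -37*24)=923; twice the area = |4854| = 4854; area = 2427; boundary points = 2 + 5 + 2 + 1 = 10; strictly interior points = area - boundary/2 + 1 = 2423; answer 2423
Part II: A1 = 2423; r = 2704; 2704 = 2^4 * 13^2; number of divisors = (4+1) * (2+1) = 15; answer 15
Part III: A2 = 15; d = -14; -7*(-14)^2 - 9*(-14)^1 - 7 = (-1372) + (126) + (-7) = -1253; answer -1253

-1253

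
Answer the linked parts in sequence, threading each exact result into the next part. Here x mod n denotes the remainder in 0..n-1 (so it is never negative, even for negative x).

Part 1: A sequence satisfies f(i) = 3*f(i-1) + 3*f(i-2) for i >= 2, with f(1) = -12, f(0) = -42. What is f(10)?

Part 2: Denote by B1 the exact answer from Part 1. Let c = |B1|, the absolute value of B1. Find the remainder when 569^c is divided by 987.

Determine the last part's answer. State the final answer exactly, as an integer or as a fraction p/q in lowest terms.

316

Part 1: f(2) = 3*(-12) + 3*(-42) = -162; iterating: f(2)=-162, f(3)=-522, f(4)=-2052, f(5)=-7722, f(6)=-29322, f(7)=-111132, f(8)=-421362, f(9)=-1597482, f(10)=-6056532; answer -6056532
Part 2: B1 = -6056532; c = 6056532; squarings mod 987: 569^1=569, 569^2=25, 569^4=625, 569^8=760, 569^16=205, 569^32=571, 569^64=331, 569^128=4, 569^256=16, 569^512=256, 569^1024=394, 569^2048=277, 569^4096=730, 569^8192=907, 569^16384=478, 569^32768=487, 569^65536=289, 569^131072=613, 569^262144=709, 569^524288=298, 569^1048576=961, 569^2097152=676, 569^4194304=982; 569^6056532 = 569^4 * 569^16 * 569^64 * 569^512 * 569^2048 * 569^8192 * 569^16384 * 569^262144 * 569^524288 * 569^1048576 * 569^4194304 = 316 (mod 987); answer 316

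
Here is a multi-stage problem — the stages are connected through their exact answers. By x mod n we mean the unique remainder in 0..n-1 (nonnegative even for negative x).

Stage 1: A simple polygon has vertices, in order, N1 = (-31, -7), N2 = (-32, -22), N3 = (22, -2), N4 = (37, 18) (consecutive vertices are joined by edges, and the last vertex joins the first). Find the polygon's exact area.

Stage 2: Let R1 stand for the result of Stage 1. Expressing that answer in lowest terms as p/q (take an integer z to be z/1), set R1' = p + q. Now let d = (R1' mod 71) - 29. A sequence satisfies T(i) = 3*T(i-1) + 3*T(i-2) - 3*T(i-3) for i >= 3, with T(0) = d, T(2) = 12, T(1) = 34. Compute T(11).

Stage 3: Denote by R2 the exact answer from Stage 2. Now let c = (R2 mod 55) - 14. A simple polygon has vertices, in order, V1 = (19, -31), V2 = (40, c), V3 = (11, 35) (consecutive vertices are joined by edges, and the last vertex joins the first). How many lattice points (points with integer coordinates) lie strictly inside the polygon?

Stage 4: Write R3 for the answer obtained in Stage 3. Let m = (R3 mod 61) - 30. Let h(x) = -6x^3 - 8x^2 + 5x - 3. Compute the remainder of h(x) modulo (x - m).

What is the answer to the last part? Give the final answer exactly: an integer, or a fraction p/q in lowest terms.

Stage 1: cross terms: (-31*-22 - -32*-7)=458, (-32*-2 - 22*-22)=548, (22*18 - 37*-2)=470, (37*-7 - -31*18)=299; twice the area = |1775| = 1775; area = 1775/2; answer 1775/2
Stage 2: R1 = 1775/2; threaded value p + q = 1777; d = -27; T(3) = 3*(12) + 3*(34) - 3*(-27) = 219; iterating: T(3)=219, T(4)=591, T(5)=2394, T(6)=8298, T(7)=30303, T(8)=108621, T(9)=391878, T(10)=1410588, T(11)=5081535; answer 5081535
Stage 3: R2 = 5081535; c = 16; cross terms: (19*16 - 40*-31)=1544, (40*35 - 11*16)=1224, (11*-31 - 19*35)=-1006; twice the area = |1762| = 1762; area = 881; boundary points = 1 + 1 + 2 = 4; strictly interior points = area - boundary/2 + 1 = 880; answer 880
Stage 4: R3 = 880; m = -4; remainder = value at the root: -6*(-4)^3 - 8*(-4)^2 + 5*(-4)^1 - 3 = (384) + (-128) + (-20) + (-3) = 233; answer 233

233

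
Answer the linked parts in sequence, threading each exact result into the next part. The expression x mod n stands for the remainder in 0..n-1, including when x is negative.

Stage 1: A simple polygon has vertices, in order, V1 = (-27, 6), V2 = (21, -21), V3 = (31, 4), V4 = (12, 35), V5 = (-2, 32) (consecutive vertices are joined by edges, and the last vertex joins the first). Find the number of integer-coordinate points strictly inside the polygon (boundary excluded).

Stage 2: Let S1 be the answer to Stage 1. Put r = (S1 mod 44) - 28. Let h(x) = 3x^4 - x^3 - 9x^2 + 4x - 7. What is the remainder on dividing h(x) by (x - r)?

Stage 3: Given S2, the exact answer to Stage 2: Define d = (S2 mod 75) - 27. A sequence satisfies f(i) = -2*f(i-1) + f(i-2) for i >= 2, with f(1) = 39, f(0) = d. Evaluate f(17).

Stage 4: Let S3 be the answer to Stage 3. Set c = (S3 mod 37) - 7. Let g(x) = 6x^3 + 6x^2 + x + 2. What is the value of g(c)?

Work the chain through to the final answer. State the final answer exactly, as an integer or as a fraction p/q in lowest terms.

6612

Stage 1: cross terms: (-27*-21 - 21*6)=441, (21*4 - 31*-21)=735, (31*35 - 12*4)=1037, (12*32 - -2*35)=454, (-2*6 - -27*32)=852; twice the area = |3519| = 3519; area = 3519/2; boundary points = 3 + 5 + 1 + 1 + 1 = 11; strictly interior points = area - boundary/2 + 1 = 1755; answer 1755
Stage 2: S1 = 1755; r = 11; remainder = value at the root: 3*(11)^4 - 1*(11)^3 - 9*(11)^2 + 4*(11)^1 - 7 = (43923) + (-1331) + (-1089) + (44) + (-7) = 41540; answer 41540
Stage 3: S2 = 41540; d = 38; f(2) = -2*(39) + 1*(38) = -40; iterating: f(2)=-40, f(3)=119, f(4)=-278, f(5)=675, f(6)=-1628, f(7)=3931, f(8)=-9490, f(9)=22911, f(10)=-55312, f(11)=133535, f(12)=-322382, f(13)=778299, f(14)=-1878980, f(15)=4536259, f(16)=-10951498, f(17)=26439255; answer 26439255
Stage 4: S3 = 26439255; c = 10; 6*(10)^3 + 6*(10)^2 + 1*(10)^1 + 2 = (6000) + (600) + (10) + (2) = 6612; answer 6612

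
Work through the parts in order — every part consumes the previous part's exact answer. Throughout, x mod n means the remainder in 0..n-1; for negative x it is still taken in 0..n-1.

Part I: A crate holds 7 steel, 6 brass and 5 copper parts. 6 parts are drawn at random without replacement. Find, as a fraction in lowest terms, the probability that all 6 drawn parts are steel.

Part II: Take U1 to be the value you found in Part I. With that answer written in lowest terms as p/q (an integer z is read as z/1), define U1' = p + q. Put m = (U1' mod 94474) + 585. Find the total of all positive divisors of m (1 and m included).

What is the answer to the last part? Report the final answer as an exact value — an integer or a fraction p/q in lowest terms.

Part I: total draws C(18,6) = 18564; favorable C(7,6) = 7; P = 1/2652; answer 1/2652
Part II: U1 = 1/2652; threaded value p + q = 2653; m = 3238; 3238 = 2 * 1619; sigma = (1 + 2) * (1 + 1619) = 3 * 1620 = 4860; answer 4860

4860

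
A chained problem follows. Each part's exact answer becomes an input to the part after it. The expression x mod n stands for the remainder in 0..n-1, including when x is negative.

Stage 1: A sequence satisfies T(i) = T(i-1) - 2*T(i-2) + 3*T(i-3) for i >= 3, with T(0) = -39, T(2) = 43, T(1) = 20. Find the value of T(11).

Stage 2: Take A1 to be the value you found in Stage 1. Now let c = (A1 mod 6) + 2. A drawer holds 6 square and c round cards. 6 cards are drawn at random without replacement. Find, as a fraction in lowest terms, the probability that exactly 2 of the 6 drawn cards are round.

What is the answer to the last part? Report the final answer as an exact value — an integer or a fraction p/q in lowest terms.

15/28

Stage 1: T(3) = 1*(43) - 2*(20) + 3*(-39) = -114; iterating: T(3)=-114, T(4)=-140, T(5)=217, T(6)=155, T(7)=-699, T(8)=-358, T(9)=1505, T(10)=124, T(11)=-3960; answer -3960
Stage 2: A1 = -3960; c = 2; total draws C(8,6) = 28; favorable C(2,2)*C(6,4) = 15; P = 15/28; answer 15/28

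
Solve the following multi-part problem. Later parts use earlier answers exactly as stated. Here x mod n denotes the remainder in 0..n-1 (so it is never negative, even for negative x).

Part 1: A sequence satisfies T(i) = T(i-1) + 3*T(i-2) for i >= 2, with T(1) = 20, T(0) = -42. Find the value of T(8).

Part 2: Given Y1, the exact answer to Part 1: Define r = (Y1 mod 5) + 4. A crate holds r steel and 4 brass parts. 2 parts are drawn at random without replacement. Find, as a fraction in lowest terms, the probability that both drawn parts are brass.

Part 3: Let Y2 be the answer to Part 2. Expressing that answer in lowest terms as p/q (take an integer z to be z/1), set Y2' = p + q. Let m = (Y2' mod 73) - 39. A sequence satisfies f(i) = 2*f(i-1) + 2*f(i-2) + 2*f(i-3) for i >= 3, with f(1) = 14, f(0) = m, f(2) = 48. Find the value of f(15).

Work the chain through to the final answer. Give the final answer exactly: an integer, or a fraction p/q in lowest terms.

Part 1: T(2) = 1*(20) + 3*(-42) = -106; iterating: T(2)=-106, T(3)=-46, T(4)=-364, T(5)=-502, T(6)=-1594, T(7)=-3100, T(8)=-7882; answer -7882
Part 2: Y1 = -7882; r = 7; total draws C(11,2) = 55; favorable C(4,2) = 6; P = 6/55; answer 6/55
Part 3: Y2 = 6/55; threaded value p + q = 61; m = 22; f(3) = 2*(48) + 2*(14) + 2*(22) = 168; iterating: f(3)=168, f(4)=460, f(5)=1352, f(6)=3960, f(7)=11544, f(8)=33712, f(9)=98432, f(10)=287376, f(11)=839040, f(12)=2449696, f(13)=7152224, f(14)=20881920, f(15)=60967680; answer 60967680

60967680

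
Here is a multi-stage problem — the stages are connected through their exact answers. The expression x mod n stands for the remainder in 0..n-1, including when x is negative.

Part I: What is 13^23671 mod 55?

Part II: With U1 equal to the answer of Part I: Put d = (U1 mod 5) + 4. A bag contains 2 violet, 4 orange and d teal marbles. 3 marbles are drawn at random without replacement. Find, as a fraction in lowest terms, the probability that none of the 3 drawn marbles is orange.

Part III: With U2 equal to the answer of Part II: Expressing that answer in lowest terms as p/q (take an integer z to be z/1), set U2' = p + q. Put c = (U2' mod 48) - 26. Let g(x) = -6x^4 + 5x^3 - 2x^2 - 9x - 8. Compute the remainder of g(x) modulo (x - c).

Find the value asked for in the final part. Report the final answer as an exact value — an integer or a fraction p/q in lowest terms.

Part I: squarings mod 55: 13^1=13, 13^2=4, 13^4=16, 13^8=36, 13^16=31, 13^32=26, 13^64=16, 13^128=36, 13^256=31, 13^512=26, 13^1024=16, 13^2048=36, 13^4096=31, 13^8192=26, 13^16384=16; 13^23671 = 13^1 * 13^2 * 13^4 * 13^16 * 13^32 * 13^64 * 13^1024 * 13^2048 * 13^4096 * 13^16384 = 2 (mod 55); answer 2
Part II: U1 = 2; d = 6; total draws C(12,3) = 220; favorable C(8,3) = 56; P = 14/55; answer 14/55
Part III: U2 = 14/55; threaded value p + q = 69; c = -5; remainder = value at the root: -6*(-5)^4 + 5*(-5)^3 - 2*(-5)^2 - 9*(-5)^1 - 8 = (-3750) + (-625) + (-50) + (45) + (-8) = -4388; answer -4388

-4388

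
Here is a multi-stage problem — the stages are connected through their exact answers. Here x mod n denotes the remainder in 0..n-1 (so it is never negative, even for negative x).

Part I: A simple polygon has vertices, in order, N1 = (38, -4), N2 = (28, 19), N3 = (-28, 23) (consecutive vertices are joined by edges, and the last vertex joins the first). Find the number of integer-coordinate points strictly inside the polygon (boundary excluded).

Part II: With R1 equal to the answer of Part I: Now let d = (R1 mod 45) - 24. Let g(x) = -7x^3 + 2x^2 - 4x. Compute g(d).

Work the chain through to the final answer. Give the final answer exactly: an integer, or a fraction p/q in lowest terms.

-11856

Part I: cross terms: (38*19 - 28*-4)=834, (28*23 - -28*19)=1176, (-28*-4 - 38*23)=-762; twice the area = |1248| = 1248; area = 624; boundary points = 1 + 4 + 3 = 8; strictly interior points = area - boundary/2 + 1 = 621; answer 621
Part II: R1 = 621; d = 12; -7*(12)^3 + 2*(12)^2 - 4*(12)^1 = (-12096) + (288) + (-48) = -11856; answer -11856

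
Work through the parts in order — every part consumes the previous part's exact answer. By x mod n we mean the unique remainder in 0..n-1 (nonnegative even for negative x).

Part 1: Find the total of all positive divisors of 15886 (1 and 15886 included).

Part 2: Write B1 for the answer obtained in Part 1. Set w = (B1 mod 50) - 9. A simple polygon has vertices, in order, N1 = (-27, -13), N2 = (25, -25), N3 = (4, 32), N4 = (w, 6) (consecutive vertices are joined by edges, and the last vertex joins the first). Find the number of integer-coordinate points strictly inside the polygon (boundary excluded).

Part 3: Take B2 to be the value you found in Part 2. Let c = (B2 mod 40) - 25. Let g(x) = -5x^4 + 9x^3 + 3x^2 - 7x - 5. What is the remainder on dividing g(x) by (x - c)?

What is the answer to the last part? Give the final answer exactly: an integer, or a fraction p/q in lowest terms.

-87785

Part 1: 15886 = 2 * 13^2 * 47; sigma = (1 + 2) * (1 + 13 + 169) * (1 + 47) = 3 * 183 * 48 = 26352; answer 26352
Part 2: B1 = 26352; w = -7; cross terms: (-27*-25 - 25*-13)=1000, (25*32 - 4*-25)=900, (4*6 - -7*32)=248, (-7*-13 - -27*6)=253; twice the area = |2401| = 2401; area = 2401/2; boundary points = 4 + 3 + 1 + 1 = 9; strictly interior points = area - boundary/2 + 1 = 1197; answer 1197
Part 3: B2 = 1197; c = 12; remainder = value at the root: -5*(12)^4 + 9*(12)^3 + 3*(12)^2 - 7*(12)^1 - 5 = (-103680) + (15552) + (432) + (-84) + (-5) = -87785; answer -87785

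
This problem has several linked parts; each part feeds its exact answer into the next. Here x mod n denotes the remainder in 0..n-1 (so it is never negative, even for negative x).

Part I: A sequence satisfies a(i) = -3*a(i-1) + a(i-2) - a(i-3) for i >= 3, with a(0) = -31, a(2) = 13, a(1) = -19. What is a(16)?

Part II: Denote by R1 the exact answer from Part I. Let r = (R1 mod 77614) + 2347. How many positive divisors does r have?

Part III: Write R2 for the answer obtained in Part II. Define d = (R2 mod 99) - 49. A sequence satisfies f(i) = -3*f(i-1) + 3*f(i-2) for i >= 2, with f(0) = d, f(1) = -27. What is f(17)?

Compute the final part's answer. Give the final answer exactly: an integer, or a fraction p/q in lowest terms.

-25195696542

Part I: a(3) = -3*(13) + 1*(-19) - 1*(-31) = -27; iterating: a(3)=-27, a(4)=113, a(5)=-379, a(6)=1277, a(7)=-4323, a(8)=14625, a(9)=-49475, a(10)=167373, a(11)=-566219, a(12)=1915505, a(13)=-6480107, a(14)=21922045, a(15)=-74161747, a(16)=250887393; answer 250887393
Part II: R1 = 250887393; r = 41292; 41292 = 2^2 * 3^2 * 31 * 37; number of divisors = (2+1) * (2+1) * (1+1) * (1+1) = 36; answer 36
Part III: R2 = 36; d = -13; f(2) = -3*(-27) + 3*(-13) = 42; iterating: f(2)=42, f(3)=-207, f(4)=747, f(5)=-2862, f(6)=10827, f(7)=-41067, f(8)=155682, f(9)=-590247, f(10)=2237787, f(11)=-8484102, f(12)=32165667, f(13)=-121949307, f(14)=462344922, f(15)=-1752882687, f(16)=6645682827, f(17)=-25195696542; answer -25195696542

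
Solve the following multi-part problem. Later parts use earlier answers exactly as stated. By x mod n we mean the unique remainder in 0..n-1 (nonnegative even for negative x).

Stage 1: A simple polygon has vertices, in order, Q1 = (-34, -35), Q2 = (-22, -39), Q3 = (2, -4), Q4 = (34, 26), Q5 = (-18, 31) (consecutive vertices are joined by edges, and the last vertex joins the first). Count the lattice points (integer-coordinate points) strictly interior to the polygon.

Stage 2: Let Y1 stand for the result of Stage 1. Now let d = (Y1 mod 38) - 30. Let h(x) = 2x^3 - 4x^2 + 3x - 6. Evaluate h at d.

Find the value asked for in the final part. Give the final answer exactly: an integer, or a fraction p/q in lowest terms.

Stage 1: cross terms: (-34*-39 - -22*-35)=556, (-22*-4 - 2*-39)=166, (2*26 - 34*-4)=188, (34*31 - -18*26)=1522, (-18*-35 - -34*31)=1684; twice the area = |4116| = 4116; area = 2058; boundary points = 4 + 1 + 2 + 1 + 2 = 10; strictly interior points = area - boundary/2 + 1 = 2054; answer 2054
Stage 2: Y1 = 2054; d = -28; 2*(-28)^3 - 4*(-28)^2 + 3*(-28)^1 - 6 = (-43904) + (-3136) + (-84) + (-6) = -47130; answer -47130

-47130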